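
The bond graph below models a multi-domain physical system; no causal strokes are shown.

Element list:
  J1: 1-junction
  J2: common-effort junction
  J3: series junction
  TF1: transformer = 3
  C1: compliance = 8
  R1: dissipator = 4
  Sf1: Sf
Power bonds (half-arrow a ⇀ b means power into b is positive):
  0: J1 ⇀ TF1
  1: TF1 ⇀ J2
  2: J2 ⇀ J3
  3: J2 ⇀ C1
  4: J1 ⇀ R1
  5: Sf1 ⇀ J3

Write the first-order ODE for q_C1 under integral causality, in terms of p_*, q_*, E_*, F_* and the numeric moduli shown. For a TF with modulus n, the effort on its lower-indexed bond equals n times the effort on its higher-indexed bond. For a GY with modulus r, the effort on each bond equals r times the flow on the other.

#5 |Sf1  (Sf1 (Sf) sets flow on bond)
#2 |J3  (1-jn J3 has f-setter on 5)
#3 |J2  (C1 outputs effort q/C1)
#1 |TF1  (J2: bond 3 brought effort, rest push out)
#0 |J1  (TF1 one-in-one-out from 1)
#4 |R1  (only one flow-in slot at J1)

dq_C1/dt = -F_Sf1 - 9*q_C1/32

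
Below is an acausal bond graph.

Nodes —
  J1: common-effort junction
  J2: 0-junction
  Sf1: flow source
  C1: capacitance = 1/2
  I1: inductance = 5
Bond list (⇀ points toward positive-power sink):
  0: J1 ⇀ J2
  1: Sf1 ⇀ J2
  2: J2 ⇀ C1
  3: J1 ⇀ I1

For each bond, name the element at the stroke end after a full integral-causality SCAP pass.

b0 stroke→J1
b1 stroke→Sf1
b2 stroke→J2
b3 stroke→I1

bond 1 →Sf1  (source Sf1 imposes f)
bond 2 →J2  (prefer integral on C1)
bond 0 →J1  (common-e at J2 fixed by 2)
bond 3 →I1  (0-jn J1 has e-setter on 0)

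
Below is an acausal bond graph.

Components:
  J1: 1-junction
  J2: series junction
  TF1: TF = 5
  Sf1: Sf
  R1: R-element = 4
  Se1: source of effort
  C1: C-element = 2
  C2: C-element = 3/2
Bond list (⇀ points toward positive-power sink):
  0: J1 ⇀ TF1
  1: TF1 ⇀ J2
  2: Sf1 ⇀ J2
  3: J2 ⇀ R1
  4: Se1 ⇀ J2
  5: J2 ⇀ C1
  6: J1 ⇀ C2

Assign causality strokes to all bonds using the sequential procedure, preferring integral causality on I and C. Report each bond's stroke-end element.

bond 0 |TF1
bond 1 |J2
bond 2 |Sf1
bond 3 |J2
bond 4 |J2
bond 5 |J2
bond 6 |J1

β2 →Sf1  (Sf1 fixes flow; stroke at Sf1)
β4 →J2  (Se1: effort source, stroke at far end)
β1 →J2  (J2 flow already set via bond 2)
β3 →J2  (J2: bond 2 brought flow, rest push out)
β5 →J2  (J2 flow already set via bond 2)
β0 →TF1  (through TF1, causality passes straight; one stroke at TF1)
β6 →J1  (J1 flow already set via bond 0)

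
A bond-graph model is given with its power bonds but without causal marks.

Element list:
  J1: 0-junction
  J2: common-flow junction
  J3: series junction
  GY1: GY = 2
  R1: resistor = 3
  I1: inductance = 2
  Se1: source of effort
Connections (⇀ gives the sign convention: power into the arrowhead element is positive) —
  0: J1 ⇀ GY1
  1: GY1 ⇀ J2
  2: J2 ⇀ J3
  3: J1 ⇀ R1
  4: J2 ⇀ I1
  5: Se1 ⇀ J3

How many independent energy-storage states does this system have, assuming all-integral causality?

#5 |J3  (Se1 (Se) sets effort on bond)
#2 |J2  (J3 needs exactly one f-in)
#4 |I1  (I1: I, integral causality)
#1 |J2  (J2: bond 4 brought flow, rest push out)
#0 |J1  (GY1: gyrator matches bond 1)
#3 |R1  (J1: bond 0 brought effort, rest push out)

1  (I1 all integral)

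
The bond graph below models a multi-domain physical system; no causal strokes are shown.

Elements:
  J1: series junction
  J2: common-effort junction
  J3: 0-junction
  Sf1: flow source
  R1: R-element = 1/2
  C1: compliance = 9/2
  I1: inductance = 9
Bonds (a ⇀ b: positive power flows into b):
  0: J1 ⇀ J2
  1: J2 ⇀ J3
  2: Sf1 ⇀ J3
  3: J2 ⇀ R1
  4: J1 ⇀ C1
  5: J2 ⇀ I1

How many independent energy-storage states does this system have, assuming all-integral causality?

β2 stroke→Sf1  (Sf1 fixes flow; stroke at Sf1)
β1 stroke→J3  (closing 0-jn rule on J3)
β4 stroke→J1  (C1: C, integral causality)
β0 stroke→J2  (closing 1-jn rule on J1)
β3 stroke→R1  (0-jn J2 has e-setter on 0)
β5 stroke→I1  (J2 effort already set via bond 0)

2  (C1, I1 all integral)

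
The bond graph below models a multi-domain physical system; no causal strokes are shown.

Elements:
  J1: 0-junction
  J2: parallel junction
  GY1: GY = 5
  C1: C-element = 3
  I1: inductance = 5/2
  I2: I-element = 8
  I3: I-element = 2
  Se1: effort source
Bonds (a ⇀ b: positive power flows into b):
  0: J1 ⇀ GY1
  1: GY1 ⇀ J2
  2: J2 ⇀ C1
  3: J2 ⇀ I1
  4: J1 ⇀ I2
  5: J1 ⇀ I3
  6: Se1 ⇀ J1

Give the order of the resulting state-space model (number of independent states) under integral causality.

b6 stroke→J1  (source Se1 imposes e)
b0 stroke→GY1  (common-e at J1 fixed by 6)
b4 stroke→I2  (J1: bond 6 brought effort, rest push out)
b5 stroke→I3  (J1 effort already set via bond 6)
b1 stroke→GY1  (through GY1, causality inverts; strokes same side of GY1)
b2 stroke→J2  (C1: C, integral causality)
b3 stroke→I1  (0-jn J2 has e-setter on 2)

4  (C1, I1, I2, I3 all integral)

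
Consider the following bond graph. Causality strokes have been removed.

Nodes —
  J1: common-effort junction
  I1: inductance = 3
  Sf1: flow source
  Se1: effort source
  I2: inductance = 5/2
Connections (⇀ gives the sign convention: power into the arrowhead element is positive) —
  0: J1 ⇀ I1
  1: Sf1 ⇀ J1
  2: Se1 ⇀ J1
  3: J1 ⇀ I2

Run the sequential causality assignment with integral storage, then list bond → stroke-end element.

b0 stroke→I1
b1 stroke→Sf1
b2 stroke→J1
b3 stroke→I2

b1 |Sf1  (Sf1: flow source, stroke at near end)
b2 |J1  (source Se1 imposes e)
b0 |I1  (0-jn J1 has e-setter on 2)
b3 |I2  (0-jn J1 has e-setter on 2)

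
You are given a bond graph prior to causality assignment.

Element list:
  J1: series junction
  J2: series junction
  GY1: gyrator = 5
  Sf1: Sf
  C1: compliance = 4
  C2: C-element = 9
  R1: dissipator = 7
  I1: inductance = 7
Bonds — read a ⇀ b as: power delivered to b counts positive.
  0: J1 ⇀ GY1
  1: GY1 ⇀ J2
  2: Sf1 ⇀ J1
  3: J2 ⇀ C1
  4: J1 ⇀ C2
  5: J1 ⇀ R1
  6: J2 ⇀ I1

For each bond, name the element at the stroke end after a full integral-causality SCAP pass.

#0 stroke→J1
#1 stroke→J2
#2 stroke→Sf1
#3 stroke→J2
#4 stroke→J1
#5 stroke→J1
#6 stroke→I1

b2 stroke→Sf1  (source Sf1 imposes f)
b0 stroke→J1  (J1 flow already set via bond 2)
b4 stroke→J1  (J1: bond 2 brought flow, rest push out)
b5 stroke→J1  (J1: bond 2 brought flow, rest push out)
b1 stroke→J2  (GY GY1: same side as bond 0)
b3 stroke→J2  (C1: C, integral causality)
b6 stroke→I1  (J2: last free bond brings flow in)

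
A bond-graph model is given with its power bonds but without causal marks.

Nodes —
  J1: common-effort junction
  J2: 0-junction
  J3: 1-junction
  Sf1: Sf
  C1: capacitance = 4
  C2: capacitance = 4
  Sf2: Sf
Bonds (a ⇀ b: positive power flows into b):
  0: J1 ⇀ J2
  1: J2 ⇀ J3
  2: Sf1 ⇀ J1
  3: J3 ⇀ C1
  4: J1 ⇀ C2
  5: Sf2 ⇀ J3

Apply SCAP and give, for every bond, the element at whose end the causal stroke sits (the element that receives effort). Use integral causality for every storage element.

bond 2 →Sf1  (Sf1 fixes flow; stroke at Sf1)
bond 5 →Sf2  (Sf2 fixes flow; stroke at Sf2)
bond 1 →J3  (J3 flow already set via bond 5)
bond 3 →J3  (common-f at J3 fixed by 5)
bond 0 →J2  (only one effort-in slot at J2)
bond 4 →J1  (only one effort-in slot at J1)

b0 stroke→J2
b1 stroke→J3
b2 stroke→Sf1
b3 stroke→J3
b4 stroke→J1
b5 stroke→Sf2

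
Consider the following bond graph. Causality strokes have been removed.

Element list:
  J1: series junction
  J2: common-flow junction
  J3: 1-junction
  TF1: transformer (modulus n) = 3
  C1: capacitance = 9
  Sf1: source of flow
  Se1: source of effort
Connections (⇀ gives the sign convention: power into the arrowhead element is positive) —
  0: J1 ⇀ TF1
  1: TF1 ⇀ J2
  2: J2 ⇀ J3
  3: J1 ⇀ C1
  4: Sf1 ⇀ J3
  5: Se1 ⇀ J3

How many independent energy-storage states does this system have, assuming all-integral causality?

#4 stroke→Sf1  (Sf1: flow source, stroke at near end)
#5 stroke→J3  (Se1 fixes effort; stroke away)
#2 stroke→J3  (J3: bond 4 brought flow, rest push out)
#1 stroke→J2  (1-jn J2 has f-setter on 2)
#0 stroke→TF1  (TF1 one-in-one-out from 1)
#3 stroke→J1  (common-f at J1 fixed by 0)

1  (C1 all integral)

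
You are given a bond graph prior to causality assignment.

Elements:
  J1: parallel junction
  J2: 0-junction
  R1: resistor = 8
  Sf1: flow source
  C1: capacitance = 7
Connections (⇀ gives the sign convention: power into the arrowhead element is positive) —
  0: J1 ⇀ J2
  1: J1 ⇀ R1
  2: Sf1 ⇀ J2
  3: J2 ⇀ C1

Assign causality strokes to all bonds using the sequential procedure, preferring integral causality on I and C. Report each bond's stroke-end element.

#0 →J1
#1 →R1
#2 →Sf1
#3 →J2

bond 2 stroke at Sf1  (Sf1 (Sf) sets flow on bond)
bond 3 stroke at J2  (prefer integral on C1)
bond 0 stroke at J1  (0-jn J2 has e-setter on 3)
bond 1 stroke at R1  (common-e at J1 fixed by 0)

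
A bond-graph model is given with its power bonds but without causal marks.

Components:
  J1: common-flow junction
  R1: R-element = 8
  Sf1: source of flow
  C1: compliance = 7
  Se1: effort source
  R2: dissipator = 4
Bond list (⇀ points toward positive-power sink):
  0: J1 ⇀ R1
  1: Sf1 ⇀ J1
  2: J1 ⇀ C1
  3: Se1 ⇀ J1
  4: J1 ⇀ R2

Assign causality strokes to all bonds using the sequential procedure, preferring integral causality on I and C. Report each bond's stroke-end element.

#1 stroke at Sf1  (Sf1: flow source, stroke at near end)
#3 stroke at J1  (Se1: effort source, stroke at far end)
#0 stroke at J1  (J1: bond 1 brought flow, rest push out)
#2 stroke at J1  (1-jn J1 has f-setter on 1)
#4 stroke at J1  (J1: bond 1 brought flow, rest push out)

bond 0 →J1
bond 1 →Sf1
bond 2 →J1
bond 3 →J1
bond 4 →J1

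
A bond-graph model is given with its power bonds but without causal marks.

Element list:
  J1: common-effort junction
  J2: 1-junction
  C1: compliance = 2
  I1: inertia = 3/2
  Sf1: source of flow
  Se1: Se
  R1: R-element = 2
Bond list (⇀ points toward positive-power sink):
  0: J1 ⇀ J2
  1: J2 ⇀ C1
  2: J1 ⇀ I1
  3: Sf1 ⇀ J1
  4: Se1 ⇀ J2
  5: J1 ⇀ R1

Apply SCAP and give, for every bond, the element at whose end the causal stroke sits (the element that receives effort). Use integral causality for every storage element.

bond 0 stroke→J1
bond 1 stroke→J2
bond 2 stroke→I1
bond 3 stroke→Sf1
bond 4 stroke→J2
bond 5 stroke→R1

β3 |Sf1  (source Sf1 imposes f)
β4 |J2  (Se1 (Se) sets effort on bond)
β1 |J2  (prefer integral on C1)
β0 |J1  (J2: last free bond brings flow in)
β2 |I1  (J1: bond 0 brought effort, rest push out)
β5 |R1  (common-e at J1 fixed by 0)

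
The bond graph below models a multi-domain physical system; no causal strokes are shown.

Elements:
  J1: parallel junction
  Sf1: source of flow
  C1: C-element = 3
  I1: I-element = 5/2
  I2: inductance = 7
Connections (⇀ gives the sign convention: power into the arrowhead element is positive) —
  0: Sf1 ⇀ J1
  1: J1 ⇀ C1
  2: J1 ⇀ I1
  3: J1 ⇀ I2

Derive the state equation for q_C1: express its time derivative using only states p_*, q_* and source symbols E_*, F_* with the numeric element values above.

#0 →Sf1  (Sf1: flow source, stroke at near end)
#1 →J1  (prefer integral on C1)
#2 →I1  (0-jn J1 has e-setter on 1)
#3 →I2  (common-e at J1 fixed by 1)

dq_C1/dt = F_Sf1 - 2*p_I1/5 - p_I2/7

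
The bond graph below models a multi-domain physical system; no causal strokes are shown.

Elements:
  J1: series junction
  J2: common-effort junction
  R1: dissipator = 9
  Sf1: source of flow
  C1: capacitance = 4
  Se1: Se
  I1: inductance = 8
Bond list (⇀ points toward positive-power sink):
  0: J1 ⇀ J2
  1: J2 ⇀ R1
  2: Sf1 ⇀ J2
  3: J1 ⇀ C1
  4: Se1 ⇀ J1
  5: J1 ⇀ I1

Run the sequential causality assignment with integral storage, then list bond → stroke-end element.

bond 2 stroke→Sf1  (Sf1: flow source, stroke at near end)
bond 4 stroke→J1  (Se1 fixes effort; stroke away)
bond 3 stroke→J1  (C1: C, integral causality)
bond 5 stroke→I1  (prefer integral on I1)
bond 0 stroke→J1  (J1: bond 5 brought flow, rest push out)
bond 1 stroke→J2  (only one effort-in slot at J2)

bond 0 |J1
bond 1 |J2
bond 2 |Sf1
bond 3 |J1
bond 4 |J1
bond 5 |I1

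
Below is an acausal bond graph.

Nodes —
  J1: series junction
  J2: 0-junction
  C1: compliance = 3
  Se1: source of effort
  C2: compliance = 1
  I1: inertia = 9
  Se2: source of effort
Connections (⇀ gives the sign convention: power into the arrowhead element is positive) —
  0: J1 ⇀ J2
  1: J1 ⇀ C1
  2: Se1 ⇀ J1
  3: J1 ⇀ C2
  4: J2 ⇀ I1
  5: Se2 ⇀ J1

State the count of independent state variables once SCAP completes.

3  (C1, C2, I1 all integral)

b2 stroke at J1  (Se1: effort source, stroke at far end)
b5 stroke at J1  (Se2 fixes effort; stroke away)
b1 stroke at J1  (C1: C, integral causality)
b3 stroke at J1  (prefer integral on C2)
b0 stroke at J2  (closing 1-jn rule on J1)
b4 stroke at I1  (J2: bond 0 brought effort, rest push out)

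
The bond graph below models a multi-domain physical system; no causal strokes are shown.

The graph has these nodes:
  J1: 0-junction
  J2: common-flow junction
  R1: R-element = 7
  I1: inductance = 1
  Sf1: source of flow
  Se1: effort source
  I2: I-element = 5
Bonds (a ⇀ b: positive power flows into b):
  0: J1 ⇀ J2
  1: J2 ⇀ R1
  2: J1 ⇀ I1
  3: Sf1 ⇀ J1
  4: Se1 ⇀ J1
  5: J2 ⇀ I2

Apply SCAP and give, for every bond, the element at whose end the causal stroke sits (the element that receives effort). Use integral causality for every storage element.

#0 →J2
#1 →J2
#2 →I1
#3 →Sf1
#4 →J1
#5 →I2

bond 3 stroke at Sf1  (Sf1 fixes flow; stroke at Sf1)
bond 4 stroke at J1  (source Se1 imposes e)
bond 0 stroke at J2  (common-e at J1 fixed by 4)
bond 2 stroke at I1  (J1: bond 4 brought effort, rest push out)
bond 5 stroke at I2  (I2 outputs flow p/I2)
bond 1 stroke at J2  (J2: bond 5 brought flow, rest push out)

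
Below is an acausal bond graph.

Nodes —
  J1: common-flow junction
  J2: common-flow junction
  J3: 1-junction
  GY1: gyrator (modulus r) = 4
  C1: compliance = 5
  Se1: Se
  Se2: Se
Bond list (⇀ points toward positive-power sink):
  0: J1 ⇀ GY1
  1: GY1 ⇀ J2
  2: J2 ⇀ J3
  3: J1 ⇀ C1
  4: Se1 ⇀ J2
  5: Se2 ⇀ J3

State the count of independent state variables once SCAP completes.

bond 4 stroke at J2  (Se1 (Se) sets effort on bond)
bond 5 stroke at J3  (Se2: effort source, stroke at far end)
bond 2 stroke at J2  (J3 needs exactly one f-in)
bond 1 stroke at GY1  (J2: last free bond brings flow in)
bond 0 stroke at GY1  (GY GY1: same side as bond 1)
bond 3 stroke at J1  (common-f at J1 fixed by 0)

1  (C1 all integral)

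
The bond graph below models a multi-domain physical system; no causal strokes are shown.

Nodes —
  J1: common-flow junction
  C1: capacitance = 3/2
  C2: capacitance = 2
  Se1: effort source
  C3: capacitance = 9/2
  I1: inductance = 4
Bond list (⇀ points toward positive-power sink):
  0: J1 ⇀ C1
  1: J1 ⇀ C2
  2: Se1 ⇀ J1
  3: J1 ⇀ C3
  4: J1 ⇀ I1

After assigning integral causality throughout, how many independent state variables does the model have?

4  (C1, C2, C3, I1 all integral)

β2 →J1  (source Se1 imposes e)
β0 →J1  (C1 outputs effort q/C1)
β1 →J1  (C2 outputs effort q/C2)
β3 →J1  (C3 outputs effort q/C3)
β4 →I1  (closing 1-jn rule on J1)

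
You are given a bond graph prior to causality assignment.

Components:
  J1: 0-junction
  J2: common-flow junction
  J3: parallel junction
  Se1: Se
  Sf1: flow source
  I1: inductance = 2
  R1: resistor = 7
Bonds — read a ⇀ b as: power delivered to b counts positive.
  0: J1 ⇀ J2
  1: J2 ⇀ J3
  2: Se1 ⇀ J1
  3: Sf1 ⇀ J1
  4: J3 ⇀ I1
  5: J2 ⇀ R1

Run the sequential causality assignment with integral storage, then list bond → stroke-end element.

β2 stroke→J1  (source Se1 imposes e)
β3 stroke→Sf1  (source Sf1 imposes f)
β0 stroke→J2  (J1: bond 2 brought effort, rest push out)
β4 stroke→I1  (I1 outputs flow p/I1)
β1 stroke→J3  (only one effort-in slot at J3)
β5 stroke→J2  (1-jn J2 has f-setter on 1)

b0 stroke at J2
b1 stroke at J3
b2 stroke at J1
b3 stroke at Sf1
b4 stroke at I1
b5 stroke at J2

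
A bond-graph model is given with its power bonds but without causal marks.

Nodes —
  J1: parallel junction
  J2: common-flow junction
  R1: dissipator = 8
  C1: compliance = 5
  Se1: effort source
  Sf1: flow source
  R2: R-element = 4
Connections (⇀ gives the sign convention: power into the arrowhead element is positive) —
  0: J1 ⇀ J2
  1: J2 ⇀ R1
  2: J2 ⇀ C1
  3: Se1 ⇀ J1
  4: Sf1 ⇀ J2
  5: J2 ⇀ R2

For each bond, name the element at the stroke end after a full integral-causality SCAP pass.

#3 stroke→J1  (Se1 (Se) sets effort on bond)
#4 stroke→Sf1  (Sf1: flow source, stroke at near end)
#0 stroke→J2  (J1: bond 3 brought effort, rest push out)
#1 stroke→J2  (common-f at J2 fixed by 4)
#2 stroke→J2  (J2 flow already set via bond 4)
#5 stroke→J2  (J2 flow already set via bond 4)

#0 |J2
#1 |J2
#2 |J2
#3 |J1
#4 |Sf1
#5 |J2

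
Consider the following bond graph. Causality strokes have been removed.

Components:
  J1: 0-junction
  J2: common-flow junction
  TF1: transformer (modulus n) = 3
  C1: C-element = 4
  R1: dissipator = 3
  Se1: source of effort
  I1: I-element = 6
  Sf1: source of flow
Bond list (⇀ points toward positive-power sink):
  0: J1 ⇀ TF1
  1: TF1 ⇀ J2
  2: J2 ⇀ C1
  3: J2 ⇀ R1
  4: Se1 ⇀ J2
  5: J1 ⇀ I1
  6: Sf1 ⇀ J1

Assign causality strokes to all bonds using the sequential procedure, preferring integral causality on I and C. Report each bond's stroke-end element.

β0 stroke→J1
β1 stroke→TF1
β2 stroke→J2
β3 stroke→J2
β4 stroke→J2
β5 stroke→I1
β6 stroke→Sf1

#4 stroke at J2  (Se1 fixes effort; stroke away)
#6 stroke at Sf1  (Sf1 (Sf) sets flow on bond)
#2 stroke at J2  (C1: C, integral causality)
#5 stroke at I1  (I1 outputs flow p/I1)
#0 stroke at J1  (closing 0-jn rule on J1)
#1 stroke at TF1  (TF TF1: opposite of bond 0)
#3 stroke at J2  (J2 flow already set via bond 1)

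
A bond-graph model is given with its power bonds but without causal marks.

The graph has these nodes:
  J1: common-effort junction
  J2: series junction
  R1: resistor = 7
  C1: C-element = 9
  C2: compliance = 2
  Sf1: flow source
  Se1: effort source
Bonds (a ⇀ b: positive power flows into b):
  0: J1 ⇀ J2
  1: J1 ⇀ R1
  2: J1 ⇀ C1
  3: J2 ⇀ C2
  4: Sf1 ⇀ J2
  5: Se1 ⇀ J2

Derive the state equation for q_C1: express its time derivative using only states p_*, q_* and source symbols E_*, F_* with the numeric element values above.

dq_C1/dt = -F_Sf1 - q_C1/63

b4 |Sf1  (Sf1: flow source, stroke at near end)
b5 |J2  (Se1 fixes effort; stroke away)
b0 |J2  (J2 flow already set via bond 4)
b3 |J2  (1-jn J2 has f-setter on 4)
b2 |J1  (C1 outputs effort q/C1)
b1 |R1  (J1 effort already set via bond 2)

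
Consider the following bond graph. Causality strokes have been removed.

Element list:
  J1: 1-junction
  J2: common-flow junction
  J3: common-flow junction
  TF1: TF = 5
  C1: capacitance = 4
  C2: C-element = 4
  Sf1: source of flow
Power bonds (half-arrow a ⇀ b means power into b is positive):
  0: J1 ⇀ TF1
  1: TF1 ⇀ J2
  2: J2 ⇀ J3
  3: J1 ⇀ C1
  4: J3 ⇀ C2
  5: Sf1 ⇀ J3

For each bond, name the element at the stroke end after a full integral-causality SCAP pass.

bond 5 →Sf1  (Sf1 fixes flow; stroke at Sf1)
bond 2 →J3  (J3 flow already set via bond 5)
bond 4 →J3  (1-jn J3 has f-setter on 5)
bond 1 →J2  (J2: bond 2 brought flow, rest push out)
bond 0 →TF1  (through TF1, causality passes straight; one stroke at TF1)
bond 3 →J1  (J1 flow already set via bond 0)

#0 →TF1
#1 →J2
#2 →J3
#3 →J1
#4 →J3
#5 →Sf1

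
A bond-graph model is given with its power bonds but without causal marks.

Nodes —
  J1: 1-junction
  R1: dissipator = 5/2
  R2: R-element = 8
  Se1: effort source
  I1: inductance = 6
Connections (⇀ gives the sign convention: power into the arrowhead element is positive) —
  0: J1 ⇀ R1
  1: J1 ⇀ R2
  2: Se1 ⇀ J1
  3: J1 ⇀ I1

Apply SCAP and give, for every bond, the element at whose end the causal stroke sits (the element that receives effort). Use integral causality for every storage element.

β2 stroke at J1  (Se1 fixes effort; stroke away)
β3 stroke at I1  (I1 integral (f out))
β0 stroke at J1  (common-f at J1 fixed by 3)
β1 stroke at J1  (J1 flow already set via bond 3)

#0 stroke at J1
#1 stroke at J1
#2 stroke at J1
#3 stroke at I1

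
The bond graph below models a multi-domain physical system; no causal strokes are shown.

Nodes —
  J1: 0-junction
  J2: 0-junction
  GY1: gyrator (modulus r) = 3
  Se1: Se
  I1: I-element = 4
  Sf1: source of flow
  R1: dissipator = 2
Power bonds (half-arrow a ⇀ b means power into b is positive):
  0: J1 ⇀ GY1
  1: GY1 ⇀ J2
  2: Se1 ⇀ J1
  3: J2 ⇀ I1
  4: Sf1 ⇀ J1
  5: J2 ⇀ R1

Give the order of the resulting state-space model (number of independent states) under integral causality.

b2 →J1  (Se1 (Se) sets effort on bond)
b4 →Sf1  (source Sf1 imposes f)
b0 →GY1  (0-jn J1 has e-setter on 2)
b1 →GY1  (GY1 both-in/both-out from 0)
b3 →I1  (I1 outputs flow p/I1)
b5 →J2  (only one effort-in slot at J2)

1  (I1 all integral)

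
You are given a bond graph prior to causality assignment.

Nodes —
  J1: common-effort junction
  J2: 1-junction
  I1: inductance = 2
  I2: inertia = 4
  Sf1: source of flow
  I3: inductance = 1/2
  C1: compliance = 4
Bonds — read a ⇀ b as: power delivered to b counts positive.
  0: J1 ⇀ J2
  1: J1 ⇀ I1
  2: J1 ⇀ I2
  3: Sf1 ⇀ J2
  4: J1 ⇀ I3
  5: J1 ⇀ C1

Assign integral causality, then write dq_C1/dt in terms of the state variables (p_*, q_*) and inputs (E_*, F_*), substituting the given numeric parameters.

bond 3 |Sf1  (Sf1 (Sf) sets flow on bond)
bond 0 |J2  (J2: bond 3 brought flow, rest push out)
bond 1 |I1  (I1 outputs flow p/I1)
bond 2 |I2  (I2 integral (f out))
bond 4 |I3  (I3 integral (f out))
bond 5 |J1  (J1 needs exactly one e-in)

dq_C1/dt = -F_Sf1 - p_I1/2 - p_I2/4 - 2*p_I3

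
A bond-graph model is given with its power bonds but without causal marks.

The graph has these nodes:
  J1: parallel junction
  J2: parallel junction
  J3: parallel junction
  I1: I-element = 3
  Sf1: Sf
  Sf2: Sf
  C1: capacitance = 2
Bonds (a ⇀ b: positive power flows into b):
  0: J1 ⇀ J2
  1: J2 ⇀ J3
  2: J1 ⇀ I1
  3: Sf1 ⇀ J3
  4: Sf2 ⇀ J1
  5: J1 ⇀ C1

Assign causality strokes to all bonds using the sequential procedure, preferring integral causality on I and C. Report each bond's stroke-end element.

b3 |Sf1  (source Sf1 imposes f)
b4 |Sf2  (Sf2 fixes flow; stroke at Sf2)
b1 |J3  (J3 needs exactly one e-in)
b0 |J2  (closing 0-jn rule on J2)
b2 |I1  (I1 integral (f out))
b5 |J1  (J1 needs exactly one e-in)

β0 →J2
β1 →J3
β2 →I1
β3 →Sf1
β4 →Sf2
β5 →J1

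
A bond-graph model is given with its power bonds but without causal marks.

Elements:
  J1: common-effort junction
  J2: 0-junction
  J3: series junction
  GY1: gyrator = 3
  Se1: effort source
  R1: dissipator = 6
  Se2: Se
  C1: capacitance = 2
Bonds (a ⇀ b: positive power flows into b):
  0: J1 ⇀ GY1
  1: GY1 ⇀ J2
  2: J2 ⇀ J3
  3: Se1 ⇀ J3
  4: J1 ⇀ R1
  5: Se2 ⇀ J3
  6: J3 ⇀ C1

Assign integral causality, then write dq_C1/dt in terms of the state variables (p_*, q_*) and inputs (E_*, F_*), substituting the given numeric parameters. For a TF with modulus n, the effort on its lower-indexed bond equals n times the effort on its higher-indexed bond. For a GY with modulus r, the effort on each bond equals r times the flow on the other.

b3 |J3  (Se1 (Se) sets effort on bond)
b5 |J3  (source Se2 imposes e)
b6 |J3  (C1: C, integral causality)
b2 |J2  (closing 1-jn rule on J3)
b1 |GY1  (0-jn J2 has e-setter on 2)
b0 |GY1  (through GY1, causality inverts; strokes same side of GY1)
b4 |J1  (closing 0-jn rule on J1)

dq_C1/dt = 2*E_Se1/3 + 2*E_Se2/3 - q_C1/3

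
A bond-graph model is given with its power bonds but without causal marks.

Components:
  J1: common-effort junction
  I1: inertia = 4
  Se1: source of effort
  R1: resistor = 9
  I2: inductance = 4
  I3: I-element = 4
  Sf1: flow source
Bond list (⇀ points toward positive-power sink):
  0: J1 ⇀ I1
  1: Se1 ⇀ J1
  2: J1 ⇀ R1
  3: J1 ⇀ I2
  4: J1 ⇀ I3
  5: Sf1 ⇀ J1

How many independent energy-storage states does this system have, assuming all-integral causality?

3  (I1, I2, I3 all integral)

β1 →J1  (Se1 (Se) sets effort on bond)
β5 →Sf1  (Sf1: flow source, stroke at near end)
β0 →I1  (common-e at J1 fixed by 1)
β2 →R1  (J1 effort already set via bond 1)
β3 →I2  (common-e at J1 fixed by 1)
β4 →I3  (0-jn J1 has e-setter on 1)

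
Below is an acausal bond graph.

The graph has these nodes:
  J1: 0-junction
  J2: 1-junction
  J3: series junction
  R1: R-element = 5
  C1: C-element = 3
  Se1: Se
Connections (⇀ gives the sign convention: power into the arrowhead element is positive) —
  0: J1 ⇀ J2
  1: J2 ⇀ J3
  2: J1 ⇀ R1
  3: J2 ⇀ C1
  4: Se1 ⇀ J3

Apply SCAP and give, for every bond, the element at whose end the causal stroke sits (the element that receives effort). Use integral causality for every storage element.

β4 |J3  (Se1 (Se) sets effort on bond)
β1 |J2  (J3: last free bond brings flow in)
β3 |J2  (C1 outputs effort q/C1)
β0 |J1  (J2: last free bond brings flow in)
β2 |R1  (J1 effort already set via bond 0)

#0 stroke→J1
#1 stroke→J2
#2 stroke→R1
#3 stroke→J2
#4 stroke→J3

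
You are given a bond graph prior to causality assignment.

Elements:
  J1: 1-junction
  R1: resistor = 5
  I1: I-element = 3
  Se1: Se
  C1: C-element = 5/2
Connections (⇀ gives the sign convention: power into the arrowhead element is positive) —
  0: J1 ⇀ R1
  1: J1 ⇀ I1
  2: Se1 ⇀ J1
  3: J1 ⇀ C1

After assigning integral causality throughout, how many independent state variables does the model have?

β2 stroke→J1  (Se1: effort source, stroke at far end)
β1 stroke→I1  (prefer integral on I1)
β0 stroke→J1  (common-f at J1 fixed by 1)
β3 stroke→J1  (1-jn J1 has f-setter on 1)

2  (C1, I1 all integral)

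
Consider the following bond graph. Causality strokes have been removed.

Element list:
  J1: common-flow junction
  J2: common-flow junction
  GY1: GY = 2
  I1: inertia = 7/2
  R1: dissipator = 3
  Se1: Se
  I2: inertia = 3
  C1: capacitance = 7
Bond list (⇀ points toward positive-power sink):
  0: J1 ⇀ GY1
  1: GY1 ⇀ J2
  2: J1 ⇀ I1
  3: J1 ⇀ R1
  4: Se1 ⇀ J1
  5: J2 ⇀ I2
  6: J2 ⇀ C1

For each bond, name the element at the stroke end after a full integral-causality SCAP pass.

β4 →J1  (Se1 (Se) sets effort on bond)
β2 →I1  (I1: I, integral causality)
β0 →J1  (J1: bond 2 brought flow, rest push out)
β3 →J1  (1-jn J1 has f-setter on 2)
β1 →J2  (through GY1, causality inverts; strokes same side of GY1)
β5 →I2  (I2 outputs flow p/I2)
β6 →J2  (J2 flow already set via bond 5)

β0 stroke→J1
β1 stroke→J2
β2 stroke→I1
β3 stroke→J1
β4 stroke→J1
β5 stroke→I2
β6 stroke→J2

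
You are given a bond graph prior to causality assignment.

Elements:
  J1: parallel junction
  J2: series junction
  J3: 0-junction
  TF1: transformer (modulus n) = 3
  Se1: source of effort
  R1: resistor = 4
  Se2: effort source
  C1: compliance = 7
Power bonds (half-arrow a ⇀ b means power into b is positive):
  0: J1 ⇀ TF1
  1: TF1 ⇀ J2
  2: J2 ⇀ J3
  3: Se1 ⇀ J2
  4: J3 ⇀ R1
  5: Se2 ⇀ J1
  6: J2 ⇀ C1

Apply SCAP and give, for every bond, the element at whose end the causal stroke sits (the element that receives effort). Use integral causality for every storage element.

b0 |TF1
b1 |J2
b2 |J3
b3 |J2
b4 |R1
b5 |J1
b6 |J2

bond 3 stroke at J2  (Se1 fixes effort; stroke away)
bond 5 stroke at J1  (Se2 (Se) sets effort on bond)
bond 0 stroke at TF1  (0-jn J1 has e-setter on 5)
bond 1 stroke at J2  (TF1: transformer flips bond 0)
bond 6 stroke at J2  (C1 integral (e out))
bond 2 stroke at J3  (J2: last free bond brings flow in)
bond 4 stroke at R1  (J3: bond 2 brought effort, rest push out)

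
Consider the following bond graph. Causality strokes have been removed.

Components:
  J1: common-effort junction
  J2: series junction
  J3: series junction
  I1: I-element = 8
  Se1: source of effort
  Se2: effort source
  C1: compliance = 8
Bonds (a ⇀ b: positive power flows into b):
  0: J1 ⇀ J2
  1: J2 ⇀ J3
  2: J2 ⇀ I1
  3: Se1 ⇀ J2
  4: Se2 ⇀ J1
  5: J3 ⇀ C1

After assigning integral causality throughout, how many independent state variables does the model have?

β3 stroke at J2  (source Se1 imposes e)
β4 stroke at J1  (source Se2 imposes e)
β0 stroke at J2  (J1: bond 4 brought effort, rest push out)
β2 stroke at I1  (prefer integral on I1)
β1 stroke at J2  (1-jn J2 has f-setter on 2)
β5 stroke at J3  (J3 flow already set via bond 1)

2  (C1, I1 all integral)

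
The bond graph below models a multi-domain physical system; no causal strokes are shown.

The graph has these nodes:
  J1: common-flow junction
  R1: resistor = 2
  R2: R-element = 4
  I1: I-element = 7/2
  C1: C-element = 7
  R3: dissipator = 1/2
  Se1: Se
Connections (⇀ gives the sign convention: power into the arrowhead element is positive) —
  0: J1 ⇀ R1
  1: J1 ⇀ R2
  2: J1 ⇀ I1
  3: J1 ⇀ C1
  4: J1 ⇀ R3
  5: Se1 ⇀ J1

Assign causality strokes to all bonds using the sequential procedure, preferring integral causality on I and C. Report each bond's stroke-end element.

β5 stroke at J1  (Se1: effort source, stroke at far end)
β2 stroke at I1  (prefer integral on I1)
β0 stroke at J1  (1-jn J1 has f-setter on 2)
β1 stroke at J1  (J1 flow already set via bond 2)
β3 stroke at J1  (J1: bond 2 brought flow, rest push out)
β4 stroke at J1  (common-f at J1 fixed by 2)

#0 |J1
#1 |J1
#2 |I1
#3 |J1
#4 |J1
#5 |J1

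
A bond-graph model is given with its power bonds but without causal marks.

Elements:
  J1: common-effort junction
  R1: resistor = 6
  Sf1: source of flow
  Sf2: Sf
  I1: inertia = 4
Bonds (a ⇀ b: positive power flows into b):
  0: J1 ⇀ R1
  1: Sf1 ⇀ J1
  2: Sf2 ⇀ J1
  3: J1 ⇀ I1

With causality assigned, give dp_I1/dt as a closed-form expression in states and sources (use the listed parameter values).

#1 |Sf1  (Sf1 (Sf) sets flow on bond)
#2 |Sf2  (Sf2: flow source, stroke at near end)
#3 |I1  (prefer integral on I1)
#0 |J1  (only one effort-in slot at J1)

dp_I1/dt = 6*F_Sf1 + 6*F_Sf2 - 3*p_I1/2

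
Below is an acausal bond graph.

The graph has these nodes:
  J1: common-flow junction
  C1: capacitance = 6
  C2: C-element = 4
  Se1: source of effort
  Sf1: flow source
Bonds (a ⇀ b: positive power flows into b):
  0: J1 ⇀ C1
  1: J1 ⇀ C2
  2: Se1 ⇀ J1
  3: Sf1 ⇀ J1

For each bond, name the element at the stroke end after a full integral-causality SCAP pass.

#2 stroke at J1  (Se1 (Se) sets effort on bond)
#3 stroke at Sf1  (Sf1: flow source, stroke at near end)
#0 stroke at J1  (common-f at J1 fixed by 3)
#1 stroke at J1  (J1: bond 3 brought flow, rest push out)

#0 stroke→J1
#1 stroke→J1
#2 stroke→J1
#3 stroke→Sf1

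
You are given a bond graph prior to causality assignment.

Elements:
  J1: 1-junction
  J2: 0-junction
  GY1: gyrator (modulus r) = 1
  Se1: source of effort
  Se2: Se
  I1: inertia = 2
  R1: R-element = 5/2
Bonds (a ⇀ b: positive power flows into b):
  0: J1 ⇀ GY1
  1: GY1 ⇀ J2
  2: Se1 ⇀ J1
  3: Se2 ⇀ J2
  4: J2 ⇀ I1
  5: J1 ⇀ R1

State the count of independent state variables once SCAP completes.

1  (I1 all integral)

#2 →J1  (Se1 (Se) sets effort on bond)
#3 →J2  (Se2 fixes effort; stroke away)
#1 →GY1  (J2: bond 3 brought effort, rest push out)
#4 →I1  (common-e at J2 fixed by 3)
#0 →GY1  (GY1 both-in/both-out from 1)
#5 →J1  (J1: bond 0 brought flow, rest push out)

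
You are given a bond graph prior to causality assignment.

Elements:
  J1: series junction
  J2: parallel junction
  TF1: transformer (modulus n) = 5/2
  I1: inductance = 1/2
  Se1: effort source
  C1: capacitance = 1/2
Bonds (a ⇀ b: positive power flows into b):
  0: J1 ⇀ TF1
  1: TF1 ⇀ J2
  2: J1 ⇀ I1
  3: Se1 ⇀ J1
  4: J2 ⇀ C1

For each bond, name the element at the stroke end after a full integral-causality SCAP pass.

#3 stroke at J1  (Se1: effort source, stroke at far end)
#2 stroke at I1  (I1 integral (f out))
#0 stroke at J1  (1-jn J1 has f-setter on 2)
#1 stroke at TF1  (through TF1, causality passes straight; one stroke at TF1)
#4 stroke at J2  (J2 needs exactly one e-in)

b0 →J1
b1 →TF1
b2 →I1
b3 →J1
b4 →J2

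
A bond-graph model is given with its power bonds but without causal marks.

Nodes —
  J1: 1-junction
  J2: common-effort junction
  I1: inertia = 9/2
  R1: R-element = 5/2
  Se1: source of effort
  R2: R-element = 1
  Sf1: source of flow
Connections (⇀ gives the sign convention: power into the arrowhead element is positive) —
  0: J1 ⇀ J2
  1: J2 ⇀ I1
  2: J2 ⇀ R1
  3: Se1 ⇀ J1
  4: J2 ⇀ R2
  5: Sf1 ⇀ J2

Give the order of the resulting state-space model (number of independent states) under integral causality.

#3 stroke→J1  (Se1 fixes effort; stroke away)
#5 stroke→Sf1  (Sf1 fixes flow; stroke at Sf1)
#0 stroke→J2  (J1: last free bond brings flow in)
#1 stroke→I1  (J2 effort already set via bond 0)
#2 stroke→R1  (0-jn J2 has e-setter on 0)
#4 stroke→R2  (J2: bond 0 brought effort, rest push out)

1  (I1 all integral)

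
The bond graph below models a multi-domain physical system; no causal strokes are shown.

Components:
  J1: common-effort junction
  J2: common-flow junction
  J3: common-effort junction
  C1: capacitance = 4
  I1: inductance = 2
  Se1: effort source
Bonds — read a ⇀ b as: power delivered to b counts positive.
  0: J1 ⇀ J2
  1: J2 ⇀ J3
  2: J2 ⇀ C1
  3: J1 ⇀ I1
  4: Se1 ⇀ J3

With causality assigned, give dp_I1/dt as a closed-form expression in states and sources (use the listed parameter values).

dp_I1/dt = E_Se1 + q_C1/4

β4 |J3  (Se1 (Se) sets effort on bond)
β1 |J2  (0-jn J3 has e-setter on 4)
β2 |J2  (C1 integral (e out))
β0 |J1  (only one flow-in slot at J2)
β3 |I1  (J1 effort already set via bond 0)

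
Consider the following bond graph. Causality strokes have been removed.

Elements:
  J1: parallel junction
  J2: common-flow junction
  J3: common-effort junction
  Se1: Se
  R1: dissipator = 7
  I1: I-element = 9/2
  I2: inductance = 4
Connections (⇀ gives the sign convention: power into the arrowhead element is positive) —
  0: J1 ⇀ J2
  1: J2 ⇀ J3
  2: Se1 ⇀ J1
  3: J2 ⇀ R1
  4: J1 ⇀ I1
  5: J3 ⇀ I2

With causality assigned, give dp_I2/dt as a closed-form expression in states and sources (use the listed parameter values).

dp_I2/dt = E_Se1 - 7*p_I2/4

b2 stroke at J1  (Se1: effort source, stroke at far end)
b0 stroke at J2  (0-jn J1 has e-setter on 2)
b4 stroke at I1  (common-e at J1 fixed by 2)
b5 stroke at I2  (I2 outputs flow p/I2)
b1 stroke at J3  (only one effort-in slot at J3)
b3 stroke at J2  (J2 flow already set via bond 1)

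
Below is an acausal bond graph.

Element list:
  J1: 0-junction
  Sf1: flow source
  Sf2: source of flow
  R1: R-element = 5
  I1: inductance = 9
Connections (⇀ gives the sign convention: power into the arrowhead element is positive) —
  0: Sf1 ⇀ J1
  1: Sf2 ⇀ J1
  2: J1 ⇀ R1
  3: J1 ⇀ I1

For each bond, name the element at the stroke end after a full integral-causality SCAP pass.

β0 →Sf1
β1 →Sf2
β2 →J1
β3 →I1

β0 →Sf1  (Sf1: flow source, stroke at near end)
β1 →Sf2  (Sf2 (Sf) sets flow on bond)
β3 →I1  (I1: I, integral causality)
β2 →J1  (J1 needs exactly one e-in)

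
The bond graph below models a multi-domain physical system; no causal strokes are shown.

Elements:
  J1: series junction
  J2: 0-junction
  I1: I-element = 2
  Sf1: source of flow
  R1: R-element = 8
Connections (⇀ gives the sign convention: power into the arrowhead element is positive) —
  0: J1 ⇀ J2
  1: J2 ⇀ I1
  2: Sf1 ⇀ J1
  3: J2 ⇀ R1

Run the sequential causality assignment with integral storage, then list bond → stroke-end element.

#0 |J1
#1 |I1
#2 |Sf1
#3 |J2

β2 |Sf1  (Sf1 fixes flow; stroke at Sf1)
β0 |J1  (1-jn J1 has f-setter on 2)
β1 |I1  (I1 integral (f out))
β3 |J2  (J2 needs exactly one e-in)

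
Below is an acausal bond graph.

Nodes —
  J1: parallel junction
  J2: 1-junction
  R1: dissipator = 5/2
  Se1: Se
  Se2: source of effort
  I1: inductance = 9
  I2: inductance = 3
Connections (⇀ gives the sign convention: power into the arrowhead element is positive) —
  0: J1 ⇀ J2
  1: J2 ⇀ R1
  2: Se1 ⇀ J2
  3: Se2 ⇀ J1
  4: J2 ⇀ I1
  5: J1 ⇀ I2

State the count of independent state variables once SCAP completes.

2  (I1, I2 all integral)

#2 stroke→J2  (Se1 fixes effort; stroke away)
#3 stroke→J1  (Se2: effort source, stroke at far end)
#0 stroke→J2  (J1: bond 3 brought effort, rest push out)
#5 stroke→I2  (J1 effort already set via bond 3)
#4 stroke→I1  (I1 outputs flow p/I1)
#1 stroke→J2  (common-f at J2 fixed by 4)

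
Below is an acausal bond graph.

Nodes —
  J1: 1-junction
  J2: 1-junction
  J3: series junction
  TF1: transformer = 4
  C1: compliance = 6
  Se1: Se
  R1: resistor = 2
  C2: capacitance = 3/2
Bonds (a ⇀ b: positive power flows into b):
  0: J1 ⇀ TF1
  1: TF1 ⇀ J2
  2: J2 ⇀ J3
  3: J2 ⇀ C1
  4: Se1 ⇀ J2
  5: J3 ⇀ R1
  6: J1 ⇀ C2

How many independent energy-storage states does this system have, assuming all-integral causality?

bond 4 →J2  (Se1: effort source, stroke at far end)
bond 3 →J2  (C1 integral (e out))
bond 6 →J1  (C2 outputs effort q/C2)
bond 0 →TF1  (J1 needs exactly one f-in)
bond 1 →J2  (TF1 one-in-one-out from 0)
bond 2 →J3  (J2: last free bond brings flow in)
bond 5 →R1  (J3 needs exactly one f-in)

2  (C1, C2 all integral)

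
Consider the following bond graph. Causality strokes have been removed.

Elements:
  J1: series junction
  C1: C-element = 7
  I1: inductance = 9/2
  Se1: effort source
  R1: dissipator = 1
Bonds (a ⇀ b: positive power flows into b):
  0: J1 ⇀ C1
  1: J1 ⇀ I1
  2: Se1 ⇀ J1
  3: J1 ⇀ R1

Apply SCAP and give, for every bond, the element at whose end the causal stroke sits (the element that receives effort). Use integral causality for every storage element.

bond 2 →J1  (Se1: effort source, stroke at far end)
bond 0 →J1  (prefer integral on C1)
bond 1 →I1  (I1 outputs flow p/I1)
bond 3 →J1  (1-jn J1 has f-setter on 1)

bond 0 |J1
bond 1 |I1
bond 2 |J1
bond 3 |J1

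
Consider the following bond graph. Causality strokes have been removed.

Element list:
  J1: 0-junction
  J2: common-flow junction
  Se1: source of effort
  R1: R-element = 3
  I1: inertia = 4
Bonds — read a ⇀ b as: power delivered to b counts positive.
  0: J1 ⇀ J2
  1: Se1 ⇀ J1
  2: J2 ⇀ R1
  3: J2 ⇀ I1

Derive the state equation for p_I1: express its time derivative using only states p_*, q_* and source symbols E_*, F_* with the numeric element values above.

dp_I1/dt = E_Se1 - 3*p_I1/4

b1 stroke→J1  (Se1 (Se) sets effort on bond)
b0 stroke→J2  (J1 effort already set via bond 1)
b3 stroke→I1  (prefer integral on I1)
b2 stroke→J2  (J2 flow already set via bond 3)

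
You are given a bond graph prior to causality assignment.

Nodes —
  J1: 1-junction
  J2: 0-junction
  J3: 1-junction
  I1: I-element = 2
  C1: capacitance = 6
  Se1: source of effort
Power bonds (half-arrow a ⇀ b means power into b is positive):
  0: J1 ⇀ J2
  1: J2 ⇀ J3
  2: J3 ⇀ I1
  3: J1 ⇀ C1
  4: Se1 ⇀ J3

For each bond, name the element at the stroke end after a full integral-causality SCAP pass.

b0 stroke→J2
b1 stroke→J3
b2 stroke→I1
b3 stroke→J1
b4 stroke→J3

bond 4 |J3  (Se1 fixes effort; stroke away)
bond 2 |I1  (I1: I, integral causality)
bond 1 |J3  (1-jn J3 has f-setter on 2)
bond 0 |J2  (only one effort-in slot at J2)
bond 3 |J1  (J1 flow already set via bond 0)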